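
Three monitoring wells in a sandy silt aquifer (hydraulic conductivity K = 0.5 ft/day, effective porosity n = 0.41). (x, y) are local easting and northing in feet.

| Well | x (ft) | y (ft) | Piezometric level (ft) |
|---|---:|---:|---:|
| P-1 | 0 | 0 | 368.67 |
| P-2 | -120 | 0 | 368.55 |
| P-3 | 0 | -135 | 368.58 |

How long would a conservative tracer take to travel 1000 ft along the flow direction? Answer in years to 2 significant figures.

∂h/∂x = (368.55 − 368.67) / (-120 − 0) = +0.001000
∂h/∂y = (368.58 − 368.67) / (-135 − 0) = +0.0006667
|∇h| = √(0.001000² + 0.0006667²) = 0.001202
Seepage velocity v = K·i/n = 0.5 × 0.001202 / 0.41 = 0.001466 ft/day.
t = 1000 / 0.001466 = 6.821e+05 days = 1.87e+03 years.

1900 years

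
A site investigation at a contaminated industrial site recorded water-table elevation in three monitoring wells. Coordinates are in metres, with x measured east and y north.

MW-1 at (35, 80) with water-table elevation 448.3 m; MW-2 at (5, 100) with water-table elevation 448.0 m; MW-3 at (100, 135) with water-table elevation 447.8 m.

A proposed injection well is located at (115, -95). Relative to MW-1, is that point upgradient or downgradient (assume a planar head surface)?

upgradient

With h = a·x + b·y + c and MW-1 as origin, the differences give:
  (-30)·a + 20·b = -0.3
  65·a + 55·b = -0.5
Eliminate b (×55 and ×20, subtract): -2950·a = -6.50 → a = ∂h/∂x = +0.002203
Back-substitute: b = ∂h/∂y = -0.01169.
Head at (115, -95) = 448.3 + (+0.002203)·(80) + (-0.01169)·(-175) = 450.52 m.
That is higher than the 448.3 m at MW-1, so the point is upgradient.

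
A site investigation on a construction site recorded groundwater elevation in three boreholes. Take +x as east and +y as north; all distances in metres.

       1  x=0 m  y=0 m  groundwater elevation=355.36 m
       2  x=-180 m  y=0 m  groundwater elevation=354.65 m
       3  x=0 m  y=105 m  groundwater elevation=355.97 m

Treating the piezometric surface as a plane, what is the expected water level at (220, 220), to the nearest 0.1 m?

357.5 m

∂h/∂x = (354.65 − 355.36) / (-180 − 0) = +0.003944
∂h/∂y = (355.97 − 355.36) / (105 − 0) = +0.005810
h(220, 220) = 355.36 + (+0.003944)·(220) + (+0.005810)·(220) = 355.36 +0.868 +1.278 = 357.506 m.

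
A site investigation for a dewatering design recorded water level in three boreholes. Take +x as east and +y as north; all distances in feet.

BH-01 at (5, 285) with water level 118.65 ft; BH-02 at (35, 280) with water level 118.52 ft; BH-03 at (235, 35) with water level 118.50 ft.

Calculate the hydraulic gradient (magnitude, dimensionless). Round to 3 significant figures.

0.00640

Three-point gradient (reference BH-01): Δ to BH-02 = (30, -5, -0.13), Δ to BH-03 = (230, -250, -0.15).
∂h/∂x = -0.005000, ∂h/∂y = -0.004000 (det = -6350).
|∇h| = √(-0.005000² + -0.004000²) = 0.006403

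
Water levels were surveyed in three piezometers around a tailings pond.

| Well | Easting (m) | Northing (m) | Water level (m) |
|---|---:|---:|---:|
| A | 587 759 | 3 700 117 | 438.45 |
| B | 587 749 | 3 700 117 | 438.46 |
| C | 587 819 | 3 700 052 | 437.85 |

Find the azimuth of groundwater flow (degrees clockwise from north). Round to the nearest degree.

173°

Three-point gradient (reference A): Δ to B = (-10, 0, +0.01), Δ to C = (60, -65, -0.60).
∂h/∂x = -0.0010000, ∂h/∂y = +0.008308 (det = 650).
Flow direction (−∇h) has components (+0.0010000 E, -0.008308 N).
Azimuth = atan2(E, N) = atan2(+0.0010000, -0.008308) = 173.1° ≈ 173°.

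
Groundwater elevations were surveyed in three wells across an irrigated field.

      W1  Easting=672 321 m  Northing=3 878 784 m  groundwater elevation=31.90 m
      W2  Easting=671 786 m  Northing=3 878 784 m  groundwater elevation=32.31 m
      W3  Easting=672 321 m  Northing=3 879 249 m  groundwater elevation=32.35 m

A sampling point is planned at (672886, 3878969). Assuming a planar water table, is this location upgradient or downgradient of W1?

∂h/∂x = (32.31 − 31.90) / (671786 − 672321) = -0.0007664
∂h/∂y = (32.35 − 31.90) / (3879249 − 3878784) = +0.0009677
Head at (672886, 3878969) = 31.90 + (-0.0007664)·(565) + (+0.0009677)·(185) = 31.65 m.
That is lower than the 31.90 m at W1, so the point is downgradient.

downgradient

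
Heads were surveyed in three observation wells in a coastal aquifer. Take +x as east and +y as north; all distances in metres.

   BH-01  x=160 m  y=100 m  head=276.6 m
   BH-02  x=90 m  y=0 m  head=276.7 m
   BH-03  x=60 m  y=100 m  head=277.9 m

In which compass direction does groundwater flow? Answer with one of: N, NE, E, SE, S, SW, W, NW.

Differences from BH-01: to BH-02 (Δx, Δy, Δh) = (-70, -100, +0.1); to BH-03 = (-100, 0, +1.3).
Determinant of the coordinate differences = (-70)·0 − (-100)·(-100) = -10000.
∂h/∂x = [(+0.1)·0 − (+1.3)·(-100)] / -10000 = -0.01300
∂h/∂y = [(-70)·(+1.3) − (-100)·(+0.1)] / -10000 = +0.008100
Flow = −∇h = (+0.01300 east, -0.008100 north), which points southeast.

SE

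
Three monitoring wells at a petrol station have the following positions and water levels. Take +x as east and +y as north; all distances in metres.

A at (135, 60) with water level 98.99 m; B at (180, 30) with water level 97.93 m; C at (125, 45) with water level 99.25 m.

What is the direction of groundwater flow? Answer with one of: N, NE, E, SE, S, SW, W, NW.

E

With h = a·x + b·y + c and A as origin, the differences give:
  45·a + (-30)·b = -1.06
  (-10)·a + (-15)·b = +0.26
Eliminate b (×(-15) and ×(-30), subtract): -975·a = 23.700 → a = ∂h/∂x = -0.02431
Back-substitute: b = ∂h/∂y = -0.001128.
Flow = −∇h = (+0.02431 east, +0.001128 north), which points east.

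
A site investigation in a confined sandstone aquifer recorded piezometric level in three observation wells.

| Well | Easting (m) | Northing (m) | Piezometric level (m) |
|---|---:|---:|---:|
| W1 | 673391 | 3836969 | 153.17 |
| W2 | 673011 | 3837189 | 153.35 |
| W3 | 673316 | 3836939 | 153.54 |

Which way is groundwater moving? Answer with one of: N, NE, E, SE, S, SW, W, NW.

NE

Differences from W1: to W2 (Δx, Δy, Δh) = (-380, 220, +0.18); to W3 = (-75, -30, +0.37).
Solve a·Δx + b·Δy = Δh: det = (-380)·(-30) − (-75)·220 = 27900.
∂h/∂x = [(+0.18)·(-30) − (+0.37)·220] / 27900 = -0.003111
∂h/∂y = [(-380)·(+0.37) − (-75)·(+0.18)] / 27900 = -0.004556
Flow = −∇h = (+0.003111 east, +0.004556 north), which points northeast.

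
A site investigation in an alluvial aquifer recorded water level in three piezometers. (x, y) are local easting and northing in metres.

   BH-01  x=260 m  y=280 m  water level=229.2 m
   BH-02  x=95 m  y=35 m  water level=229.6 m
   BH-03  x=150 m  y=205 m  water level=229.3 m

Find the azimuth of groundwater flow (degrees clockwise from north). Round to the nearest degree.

349°

With h = a·x + b·y + c and BH-01 as origin, the differences give:
  (-165)·a + (-245)·b = +0.4
  (-110)·a + (-75)·b = +0.1
Eliminate b (×(-75) and ×(-245), subtract): -14575·a = -5.50 → a = ∂h/∂x = +0.0003774
Back-substitute: b = ∂h/∂y = -0.001887.
Flow direction (−∇h) has components (-0.0003774 E, +0.001887 N).
Azimuth = atan2(E, N) = atan2(-0.0003774, +0.001887) = 348.7° ≈ 349°.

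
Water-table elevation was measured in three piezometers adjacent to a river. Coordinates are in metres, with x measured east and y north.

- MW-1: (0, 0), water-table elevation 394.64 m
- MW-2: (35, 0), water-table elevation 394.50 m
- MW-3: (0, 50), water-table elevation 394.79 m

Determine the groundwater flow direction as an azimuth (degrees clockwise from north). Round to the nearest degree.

∂h/∂x = (394.50 − 394.64) / (35 − 0) = -0.004000
∂h/∂y = (394.79 − 394.64) / (50 − 0) = +0.003000
Flow direction (−∇h) has components (+0.004000 E, -0.003000 N).
Azimuth = atan2(E, N) = atan2(+0.004000, -0.003000) = 126.9° ≈ 127°.

127°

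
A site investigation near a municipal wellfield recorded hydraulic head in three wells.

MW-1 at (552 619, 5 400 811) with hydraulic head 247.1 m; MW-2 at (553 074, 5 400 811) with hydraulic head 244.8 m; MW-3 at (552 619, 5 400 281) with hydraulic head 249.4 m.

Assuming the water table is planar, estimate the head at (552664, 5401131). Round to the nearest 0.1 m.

∂h/∂x = (244.8 − 247.1) / (553074 − 552619) = -0.005055
∂h/∂y = (249.4 − 247.1) / (5400281 − 5400811) = -0.004340
h(552664, 5401131) = 247.1 + (-0.005055)·(45) + (-0.004340)·(320) = 247.1 -0.227 -1.389 = 245.484 m.

245.5 m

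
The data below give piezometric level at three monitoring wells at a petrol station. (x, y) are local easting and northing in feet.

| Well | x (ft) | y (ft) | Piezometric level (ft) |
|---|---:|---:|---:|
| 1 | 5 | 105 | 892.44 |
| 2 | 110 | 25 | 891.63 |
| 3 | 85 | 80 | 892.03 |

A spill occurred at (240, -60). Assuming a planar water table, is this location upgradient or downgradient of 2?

Differences from 1: to 2 (Δx, Δy, Δh) = (105, -80, -0.81); to 3 = (80, -25, -0.41).
Solve a·Δx + b·Δy = Δh: det = 105·(-25) − 80·(-80) = 3775.
∂h/∂x = [(-0.81)·(-25) − (-0.41)·(-80)] / 3775 = -0.003325
∂h/∂y = [105·(-0.41) − 80·(-0.81)] / 3775 = +0.005762
Head at (240, -60) = 892.44 + (-0.003325)·(235) + (+0.005762)·(-165) = 890.71 ft.
That is lower than the 891.63 ft at 2, so the point is downgradient.

downgradient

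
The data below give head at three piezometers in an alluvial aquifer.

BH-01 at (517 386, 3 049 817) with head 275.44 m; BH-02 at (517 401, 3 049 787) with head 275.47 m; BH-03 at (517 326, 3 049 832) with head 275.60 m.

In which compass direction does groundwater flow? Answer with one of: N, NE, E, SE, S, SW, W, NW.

Differences from BH-01: to BH-02 (Δx, Δy, Δh) = (15, -30, +0.03); to BH-03 = (-60, 15, +0.16).
Solve a·Δx + b·Δy = Δh: det = 15·15 − (-60)·(-30) = -1575.
∂h/∂x = [(+0.03)·15 − (+0.16)·(-30)] / -1575 = -0.003333
∂h/∂y = [15·(+0.16) − (-60)·(+0.03)] / -1575 = -0.002667
Flow = −∇h = (+0.003333 east, +0.002667 north), which points northeast.

NE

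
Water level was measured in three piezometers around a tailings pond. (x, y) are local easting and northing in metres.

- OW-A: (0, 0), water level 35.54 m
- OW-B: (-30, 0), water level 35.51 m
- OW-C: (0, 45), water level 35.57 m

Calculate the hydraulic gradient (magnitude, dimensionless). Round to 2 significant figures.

∂h/∂x = (35.51 − 35.54) / (-30 − 0) = +0.001000
∂h/∂y = (35.57 − 35.54) / (45 − 0) = +0.0006667
|∇h| = √(0.001000² + 0.0006667²) = 0.001202

0.0012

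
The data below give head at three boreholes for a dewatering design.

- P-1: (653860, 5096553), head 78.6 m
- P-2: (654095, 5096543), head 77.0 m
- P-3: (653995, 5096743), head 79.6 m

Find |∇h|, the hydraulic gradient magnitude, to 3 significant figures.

Three-point gradient (reference P-1): Δ to P-2 = (235, -10, -1.6), Δ to P-3 = (135, 190, +1.0).
∂h/∂x = -0.006391, ∂h/∂y = +0.009804 (det = 46000).
|∇h| = √(-0.006391² + 0.009804²) = 0.0117

0.0117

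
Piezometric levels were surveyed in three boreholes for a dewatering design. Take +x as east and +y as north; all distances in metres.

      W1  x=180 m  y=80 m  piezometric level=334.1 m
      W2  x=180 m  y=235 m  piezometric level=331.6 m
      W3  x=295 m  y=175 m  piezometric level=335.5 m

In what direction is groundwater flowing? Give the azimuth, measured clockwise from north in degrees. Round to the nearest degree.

Differences from W1: to W2 (Δx, Δy, Δh) = (0, 155, -2.5); to W3 = (115, 95, +1.4).
Solve a·Δx + b·Δy = Δh: det = 0·95 − 115·155 = -17825.
∂h/∂x = [(-2.5)·95 − (+1.4)·155] / -17825 = +0.02550
∂h/∂y = [0·(+1.4) − 115·(-2.5)] / -17825 = -0.01613
Flow direction (−∇h) has components (-0.02550 E, +0.01613 N).
Azimuth = atan2(E, N) = atan2(-0.02550, +0.01613) = 302.3° ≈ 302°.

302°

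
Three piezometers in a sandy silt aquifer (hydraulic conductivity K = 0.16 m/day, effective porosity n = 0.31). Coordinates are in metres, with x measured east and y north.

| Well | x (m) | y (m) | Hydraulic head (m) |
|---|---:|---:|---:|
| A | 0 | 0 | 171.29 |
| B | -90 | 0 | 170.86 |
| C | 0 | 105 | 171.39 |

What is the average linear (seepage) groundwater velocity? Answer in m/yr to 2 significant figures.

∂h/∂x = (170.86 − 171.29) / (-90 − 0) = +0.004778
∂h/∂y = (171.39 − 171.29) / (105 − 0) = +0.0009524
|∇h| = √(0.004778² + 0.0009524²) = 0.004872
Seepage velocity v = K·i/n = 0.16 × 0.004872 / 0.31 = 0.002515 m/day = 0.9186 m/yr.

0.92 m/yr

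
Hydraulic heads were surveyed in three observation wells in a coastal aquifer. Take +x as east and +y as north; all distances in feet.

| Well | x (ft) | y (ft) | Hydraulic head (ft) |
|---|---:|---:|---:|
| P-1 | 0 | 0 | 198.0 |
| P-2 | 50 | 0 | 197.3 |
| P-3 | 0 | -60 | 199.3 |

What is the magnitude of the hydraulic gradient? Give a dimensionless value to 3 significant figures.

∂h/∂x = (197.3 − 198.0) / (50 − 0) = -0.01400
∂h/∂y = (199.3 − 198.0) / (-60 − 0) = -0.02167
|∇h| = √(-0.01400² + -0.02167²) = 0.0258

0.0258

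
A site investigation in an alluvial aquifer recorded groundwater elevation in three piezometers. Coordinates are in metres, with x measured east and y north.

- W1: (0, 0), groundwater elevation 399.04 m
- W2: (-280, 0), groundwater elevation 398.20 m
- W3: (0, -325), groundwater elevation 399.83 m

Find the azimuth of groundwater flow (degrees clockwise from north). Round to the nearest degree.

∂h/∂x = (398.20 − 399.04) / (-280 − 0) = +0.003000
∂h/∂y = (399.83 − 399.04) / (-325 − 0) = -0.002431
Flow direction (−∇h) has components (-0.003000 E, +0.002431 N).
Azimuth = atan2(E, N) = atan2(-0.003000, +0.002431) = 309.0° ≈ 309°.

309°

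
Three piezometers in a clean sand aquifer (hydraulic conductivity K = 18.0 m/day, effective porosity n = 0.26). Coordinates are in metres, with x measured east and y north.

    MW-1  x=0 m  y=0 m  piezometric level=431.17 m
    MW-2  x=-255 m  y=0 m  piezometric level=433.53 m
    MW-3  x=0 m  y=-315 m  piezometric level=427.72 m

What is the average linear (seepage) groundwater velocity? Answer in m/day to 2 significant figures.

0.99 m/day

∂h/∂x = (433.53 − 431.17) / (-255 − 0) = -0.009255
∂h/∂y = (427.72 − 431.17) / (-315 − 0) = +0.01095
|∇h| = √(-0.009255² + 0.01095²) = 0.01434
Seepage velocity v = K·i/n = 18.0 × 0.01434 / 0.26 = 0.9928 m/day.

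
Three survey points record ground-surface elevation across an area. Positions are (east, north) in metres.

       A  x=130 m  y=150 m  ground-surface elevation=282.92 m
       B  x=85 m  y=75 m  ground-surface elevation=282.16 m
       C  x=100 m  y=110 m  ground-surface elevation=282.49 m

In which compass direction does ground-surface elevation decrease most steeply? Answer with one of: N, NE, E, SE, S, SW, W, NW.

SW

Taking A as reference: B−A = (-45, -75, -0.76); C−A = (-30, -40, -0.43).
Solve a·Δx + b·Δy = Δz: det = (-45)·(-40) − (-30)·(-75) = -450.
∂z/∂x = [(-0.76)·(-40) − (-0.43)·(-75)] / -450 = +0.004111
∂z/∂y = [(-45)·(-0.43) − (-30)·(-0.76)] / -450 = +0.007667
Steepest decrease is along −∇f = (-0.004111 E, -0.007667 N) → southwest.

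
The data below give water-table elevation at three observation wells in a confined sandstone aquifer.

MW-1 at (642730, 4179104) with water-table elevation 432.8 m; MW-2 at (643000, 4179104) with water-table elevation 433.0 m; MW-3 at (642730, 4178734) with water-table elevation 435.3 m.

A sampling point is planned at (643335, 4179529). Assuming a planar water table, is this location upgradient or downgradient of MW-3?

∂h/∂x = (433.0 − 432.8) / (643000 − 642730) = +0.0007407
∂h/∂y = (435.3 − 432.8) / (4178734 − 4179104) = -0.006757
Head at (643335, 4179529) = 432.8 + (+0.0007407)·(605) + (-0.006757)·(425) = 430.38 m.
That is lower than the 435.3 m at MW-3, so the point is downgradient.

downgradient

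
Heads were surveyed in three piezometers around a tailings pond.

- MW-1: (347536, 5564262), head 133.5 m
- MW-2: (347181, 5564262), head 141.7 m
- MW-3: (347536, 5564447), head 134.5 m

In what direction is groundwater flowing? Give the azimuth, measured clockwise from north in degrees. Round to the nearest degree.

∂h/∂x = (141.7 − 133.5) / (347181 − 347536) = -0.02310
∂h/∂y = (134.5 − 133.5) / (5564447 − 5564262) = +0.005405
Flow direction (−∇h) has components (+0.02310 E, -0.005405 N).
Azimuth = atan2(E, N) = atan2(+0.02310, -0.005405) = 103.2° ≈ 103°.

103°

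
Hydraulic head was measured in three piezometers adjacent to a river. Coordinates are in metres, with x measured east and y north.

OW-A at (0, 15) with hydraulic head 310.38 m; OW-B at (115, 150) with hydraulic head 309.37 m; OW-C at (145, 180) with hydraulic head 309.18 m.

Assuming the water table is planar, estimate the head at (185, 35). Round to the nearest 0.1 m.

311.5 m

With h = a·x + b·y + c and OW-A as origin, the differences give:
  115·a + 135·b = -1.01
  145·a + 165·b = -1.20
Eliminate b (×165 and ×135, subtract): -600·a = -4.650 → a = ∂h/∂x = +0.007750
Back-substitute: b = ∂h/∂y = -0.01408.
h(185, 35) = 310.38 + (+0.007750)·(185) + (-0.01408)·(20) = 310.38 +1.434 -0.282 = 311.532 m.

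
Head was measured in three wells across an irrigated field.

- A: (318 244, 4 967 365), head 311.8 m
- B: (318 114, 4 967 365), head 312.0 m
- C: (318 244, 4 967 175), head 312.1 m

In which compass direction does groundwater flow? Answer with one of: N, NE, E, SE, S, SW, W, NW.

∂h/∂x = (312.0 − 311.8) / (318114 − 318244) = -0.001538
∂h/∂y = (312.1 − 311.8) / (4967175 − 4967365) = -0.001579
Flow = −∇h = (+0.001538 east, +0.001579 north), which points northeast.

NE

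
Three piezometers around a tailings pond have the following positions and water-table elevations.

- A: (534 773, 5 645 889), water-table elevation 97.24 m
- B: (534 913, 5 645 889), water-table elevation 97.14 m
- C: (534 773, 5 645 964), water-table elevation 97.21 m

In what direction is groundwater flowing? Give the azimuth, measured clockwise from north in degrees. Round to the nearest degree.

∂h/∂x = (97.14 − 97.24) / (534913 − 534773) = -0.0007143
∂h/∂y = (97.21 − 97.24) / (5645964 − 5645889) = -0.0004000
Flow direction (−∇h) has components (+0.0007143 E, +0.0004000 N).
Azimuth = atan2(E, N) = atan2(+0.0007143, +0.0004000) = 60.8° ≈ 061°.

061°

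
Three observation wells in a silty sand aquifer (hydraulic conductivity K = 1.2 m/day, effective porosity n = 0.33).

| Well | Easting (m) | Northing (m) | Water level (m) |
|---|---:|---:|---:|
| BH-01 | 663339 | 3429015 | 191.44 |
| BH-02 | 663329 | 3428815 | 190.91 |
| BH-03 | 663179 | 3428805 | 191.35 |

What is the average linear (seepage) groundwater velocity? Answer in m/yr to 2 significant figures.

5.6 m/yr

Taking BH-01 as reference: BH-02−BH-01 = (-10, -200, -0.53); BH-03−BH-01 = (-160, -210, -0.09).
Solve a·Δx + b·Δy = Δh: det = (-10)·(-210) − (-160)·(-200) = -29900.
∂h/∂x = [(-0.53)·(-210) − (-0.09)·(-200)] / -29900 = -0.003120
∂h/∂y = [(-10)·(-0.09) − (-160)·(-0.53)] / -29900 = +0.002806
|∇h| = √(-0.003120² + 0.002806²) = 0.004196
Seepage velocity v = K·i/n = 1.2 × 0.004196 / 0.33 = 0.01526 m/day = 5.574 m/yr.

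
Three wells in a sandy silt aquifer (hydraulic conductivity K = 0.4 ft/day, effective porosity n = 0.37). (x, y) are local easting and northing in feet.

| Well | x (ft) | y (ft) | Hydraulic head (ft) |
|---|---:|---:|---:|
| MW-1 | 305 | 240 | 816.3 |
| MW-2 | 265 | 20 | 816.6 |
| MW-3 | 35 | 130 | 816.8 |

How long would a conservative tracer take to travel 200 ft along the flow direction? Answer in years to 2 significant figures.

Taking MW-1 as reference: MW-2−MW-1 = (-40, -220, +0.3); MW-3−MW-1 = (-270, -110, +0.5).
Determinant of the coordinate differences = (-40)·(-110) − (-270)·(-220) = -55000.
∂h/∂x = [(+0.3)·(-110) − (+0.5)·(-220)] / -55000 = -0.001400
∂h/∂y = [(-40)·(+0.5) − (-270)·(+0.3)] / -55000 = -0.001109
|∇h| = √(-0.001400² + -0.001109²) = 0.001786
Seepage velocity v = K·i/n = 0.4 × 0.001786 / 0.37 = 0.001931 ft/day.
t = 200 / 0.001931 = 1.036e+05 days = 284 years.

280 years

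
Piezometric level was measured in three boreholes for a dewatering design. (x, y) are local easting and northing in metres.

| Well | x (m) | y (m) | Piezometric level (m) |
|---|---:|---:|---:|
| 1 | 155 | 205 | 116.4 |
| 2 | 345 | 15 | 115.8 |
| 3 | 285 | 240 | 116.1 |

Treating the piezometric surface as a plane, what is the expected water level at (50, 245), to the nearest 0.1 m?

Differences from 1: to 2 (Δx, Δy, Δh) = (190, -190, -0.6); to 3 = (130, 35, -0.3).
Determinant of the coordinate differences = 190·35 − 130·(-190) = 31350.
∂h/∂x = [(-0.6)·35 − (-0.3)·(-190)] / 31350 = -0.002488
∂h/∂y = [190·(-0.3) − 130·(-0.6)] / 31350 = +0.0006699
h(50, 245) = 116.4 + (-0.002488)·(-105) + (+0.0006699)·(40) = 116.4 +0.261 +0.027 = 116.688 m.

116.7 m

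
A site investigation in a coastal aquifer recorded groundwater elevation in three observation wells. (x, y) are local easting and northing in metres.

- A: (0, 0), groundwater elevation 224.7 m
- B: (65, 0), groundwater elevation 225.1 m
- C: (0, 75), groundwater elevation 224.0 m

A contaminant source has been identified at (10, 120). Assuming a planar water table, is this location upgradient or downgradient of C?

∂h/∂x = (225.1 − 224.7) / (65 − 0) = +0.006154
∂h/∂y = (224.0 − 224.7) / (75 − 0) = -0.009333
Head at (10, 120) = 224.7 + (+0.006154)·(10) + (-0.009333)·(120) = 223.64 m.
That is lower than the 224.0 m at C, so the point is downgradient.

downgradient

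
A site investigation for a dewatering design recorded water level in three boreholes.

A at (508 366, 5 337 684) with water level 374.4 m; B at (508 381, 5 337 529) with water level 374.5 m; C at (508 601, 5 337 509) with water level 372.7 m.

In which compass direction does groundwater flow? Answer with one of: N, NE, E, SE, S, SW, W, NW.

Differences from A: to B (Δx, Δy, Δh) = (15, -155, +0.1); to C = (235, -175, -1.7).
Solve a·Δx + b·Δy = Δh: det = 15·(-175) − 235·(-155) = 33800.
∂h/∂x = [(+0.1)·(-175) − (-1.7)·(-155)] / 33800 = -0.008314
∂h/∂y = [15·(-1.7) − 235·(+0.1)] / 33800 = -0.001450
Flow = −∇h = (+0.008314 east, +0.001450 north), which points east.

E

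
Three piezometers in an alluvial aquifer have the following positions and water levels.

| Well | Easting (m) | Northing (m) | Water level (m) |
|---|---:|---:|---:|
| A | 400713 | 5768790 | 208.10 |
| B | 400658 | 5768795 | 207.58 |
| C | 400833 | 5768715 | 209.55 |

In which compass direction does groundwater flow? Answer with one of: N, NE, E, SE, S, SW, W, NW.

Differences from A: to B (Δx, Δy, Δh) = (-55, 5, -0.52); to C = (120, -75, +1.45).
Determinant of the coordinate differences = (-55)·(-75) − 120·5 = 3525.
∂h/∂x = [(-0.52)·(-75) − (+1.45)·5] / 3525 = +0.009007
∂h/∂y = [(-55)·(+1.45) − 120·(-0.52)] / 3525 = -0.004922
Flow = −∇h = (-0.009007 east, +0.004922 north), which points northwest.

NW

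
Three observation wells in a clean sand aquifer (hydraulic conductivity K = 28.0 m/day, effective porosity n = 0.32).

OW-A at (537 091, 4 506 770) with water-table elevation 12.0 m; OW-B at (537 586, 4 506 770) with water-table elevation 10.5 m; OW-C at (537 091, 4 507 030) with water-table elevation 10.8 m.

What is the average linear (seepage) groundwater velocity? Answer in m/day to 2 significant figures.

∂h/∂x = (10.5 − 12.0) / (537586 − 537091) = -0.003030
∂h/∂y = (10.8 − 12.0) / (4507030 − 4506770) = -0.004615
|∇h| = √(-0.003030² + -0.004615²) = 0.005521
Seepage velocity v = K·i/n = 28.0 × 0.005521 / 0.32 = 0.4831 m/day.

0.48 m/day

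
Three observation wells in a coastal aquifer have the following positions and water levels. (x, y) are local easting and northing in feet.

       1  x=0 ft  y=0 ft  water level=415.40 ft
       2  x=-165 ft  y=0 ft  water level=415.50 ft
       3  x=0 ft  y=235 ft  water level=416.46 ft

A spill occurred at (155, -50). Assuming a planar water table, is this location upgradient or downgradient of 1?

∂h/∂x = (415.50 − 415.40) / (-165 − 0) = -0.0006061
∂h/∂y = (416.46 − 415.40) / (235 − 0) = +0.004511
Head at (155, -50) = 415.40 + (-0.0006061)·(155) + (+0.004511)·(-50) = 415.08 ft.
That is lower than the 415.40 ft at 1, so the point is downgradient.

downgradient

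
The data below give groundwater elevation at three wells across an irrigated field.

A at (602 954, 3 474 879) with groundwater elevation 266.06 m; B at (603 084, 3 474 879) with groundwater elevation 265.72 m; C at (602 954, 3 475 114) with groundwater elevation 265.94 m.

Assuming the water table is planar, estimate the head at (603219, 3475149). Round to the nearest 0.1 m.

265.2 m

∂h/∂x = (265.72 − 266.06) / (603084 − 602954) = -0.002615
∂h/∂y = (265.94 − 266.06) / (3475114 − 3474879) = -0.0005106
h(603219, 3475149) = 266.06 + (-0.002615)·(265) + (-0.0005106)·(270) = 266.06 -0.693 -0.138 = 265.229 m.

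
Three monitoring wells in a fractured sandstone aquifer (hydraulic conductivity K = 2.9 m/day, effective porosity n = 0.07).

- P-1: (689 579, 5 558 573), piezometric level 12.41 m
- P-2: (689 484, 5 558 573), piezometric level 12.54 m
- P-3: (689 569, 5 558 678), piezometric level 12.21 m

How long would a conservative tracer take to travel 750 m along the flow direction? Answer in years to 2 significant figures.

Three-point gradient (reference P-1): Δ to P-2 = (-95, 0, +0.13), Δ to P-3 = (-10, 105, -0.20).
∂h/∂x = -0.001368, ∂h/∂y = -0.002035 (det = -9975).
|∇h| = √(-0.001368² + -0.002035²) = 0.002452
Seepage velocity v = K·i/n = 2.9 × 0.002452 / 0.07 = 0.1016 m/day.
t = 750 / 0.1016 = 7382 days = 20.2 years.

20 years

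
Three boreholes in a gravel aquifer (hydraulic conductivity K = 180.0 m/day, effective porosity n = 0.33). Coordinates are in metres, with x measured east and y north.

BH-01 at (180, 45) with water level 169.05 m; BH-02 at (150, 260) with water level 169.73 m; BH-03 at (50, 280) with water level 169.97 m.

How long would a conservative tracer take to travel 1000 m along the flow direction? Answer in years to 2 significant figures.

1.5 years

Differences from BH-01: to BH-02 (Δx, Δy, Δh) = (-30, 215, +0.68); to BH-03 = (-130, 235, +0.92).
Determinant of the coordinate differences = (-30)·235 − (-130)·215 = 20900.
∂h/∂x = [(+0.68)·235 − (+0.92)·215] / 20900 = -0.001818
∂h/∂y = [(-30)·(+0.92) − (-130)·(+0.68)] / 20900 = +0.002909
|∇h| = √(-0.001818² + 0.002909²) = 0.00343
Seepage velocity v = K·i/n = 180.0 × 0.00343 / 0.33 = 1.871 m/day.
t = 1000 / 1.871 = 534.5 days = 1.46 years.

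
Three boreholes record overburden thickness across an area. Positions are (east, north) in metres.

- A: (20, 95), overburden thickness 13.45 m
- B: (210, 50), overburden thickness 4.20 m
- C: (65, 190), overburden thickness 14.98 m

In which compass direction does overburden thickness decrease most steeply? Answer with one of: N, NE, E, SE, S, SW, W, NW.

SE

Three-point gradient (reference A): Δ to B = (190, -45, -9.25), Δ to C = (45, 95, +1.53).
∂d/∂x = -0.04034, ∂d/∂y = +0.03522 (det = 20075).
Steepest decrease is along −∇f = (+0.04034 E, -0.03522 N) → southeast.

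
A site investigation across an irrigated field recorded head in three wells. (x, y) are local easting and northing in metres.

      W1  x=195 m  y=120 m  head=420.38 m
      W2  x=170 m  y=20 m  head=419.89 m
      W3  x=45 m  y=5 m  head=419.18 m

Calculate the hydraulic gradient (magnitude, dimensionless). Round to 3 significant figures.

Differences from W1: to W2 (Δx, Δy, Δh) = (-25, -100, -0.49); to W3 = (-150, -115, -1.20).
Determinant of the coordinate differences = (-25)·(-115) − (-150)·(-100) = -12125.
∂h/∂x = [(-0.49)·(-115) − (-1.20)·(-100)] / -12125 = +0.005249
∂h/∂y = [(-25)·(-1.20) − (-150)·(-0.49)] / -12125 = +0.003588
|∇h| = √(0.005249² + 0.003588²) = 0.006358

0.00636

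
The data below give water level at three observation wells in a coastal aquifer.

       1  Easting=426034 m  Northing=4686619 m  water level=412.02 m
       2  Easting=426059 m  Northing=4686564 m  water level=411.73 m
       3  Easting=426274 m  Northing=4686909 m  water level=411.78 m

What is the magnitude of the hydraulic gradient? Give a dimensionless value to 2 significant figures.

Differences from 1: to 2 (Δx, Δy, Δh) = (25, -55, -0.29); to 3 = (240, 290, -0.24).
Determinant of the coordinate differences = 25·290 − 240·(-55) = 20450.
∂h/∂x = [(-0.29)·290 − (-0.24)·(-55)] / 20450 = -0.004758
∂h/∂y = [25·(-0.24) − 240·(-0.29)] / 20450 = +0.003110
|∇h| = √(-0.004758² + 0.003110²) = 0.005684

0.0057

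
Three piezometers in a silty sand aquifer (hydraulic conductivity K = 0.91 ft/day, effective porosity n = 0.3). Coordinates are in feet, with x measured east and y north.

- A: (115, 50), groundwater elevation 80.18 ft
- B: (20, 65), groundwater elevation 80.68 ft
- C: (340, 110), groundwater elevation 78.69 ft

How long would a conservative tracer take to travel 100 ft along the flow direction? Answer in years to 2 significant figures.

14 years

Differences from A: to B (Δx, Δy, Δh) = (-95, 15, +0.50); to C = (225, 60, -1.49).
Solve a·Δx + b·Δy = Δh: det = (-95)·60 − 225·15 = -9075.
∂h/∂x = [(+0.50)·60 − (-1.49)·15] / -9075 = -0.005769
∂h/∂y = [(-95)·(-1.49) − 225·(+0.50)] / -9075 = -0.003201
|∇h| = √(-0.005769² + -0.003201²) = 0.006598
Seepage velocity v = K·i/n = 0.91 × 0.006598 / 0.3 = 0.02001 ft/day.
t = 100 / 0.02001 = 4998 days = 13.7 years.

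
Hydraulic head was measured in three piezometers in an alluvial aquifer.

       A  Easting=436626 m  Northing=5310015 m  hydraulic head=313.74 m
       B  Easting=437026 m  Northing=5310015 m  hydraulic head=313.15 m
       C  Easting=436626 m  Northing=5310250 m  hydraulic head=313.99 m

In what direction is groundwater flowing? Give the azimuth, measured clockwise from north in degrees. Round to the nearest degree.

∂h/∂x = (313.15 − 313.74) / (437026 − 436626) = -0.001475
∂h/∂y = (313.99 − 313.74) / (5310250 − 5310015) = +0.001064
Flow direction (−∇h) has components (+0.001475 E, -0.001064 N).
Azimuth = atan2(E, N) = atan2(+0.001475, -0.001064) = 125.8° ≈ 126°.

126°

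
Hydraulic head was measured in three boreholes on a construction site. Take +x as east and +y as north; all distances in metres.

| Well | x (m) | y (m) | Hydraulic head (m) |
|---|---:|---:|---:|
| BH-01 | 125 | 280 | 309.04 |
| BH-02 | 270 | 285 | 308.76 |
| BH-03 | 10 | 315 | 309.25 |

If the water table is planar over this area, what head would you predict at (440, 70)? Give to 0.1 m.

308.5 m

Three-point gradient (reference BH-01): Δ to BH-02 = (145, 5, -0.28), Δ to BH-03 = (-115, 35, +0.21).
∂h/∂x = -0.001920, ∂h/∂y = -0.0003097 (det = 5650).
h(440, 70) = 309.04 + (-0.001920)·(315) + (-0.0003097)·(-210) = 309.04 -0.605 +0.065 = 308.500 m.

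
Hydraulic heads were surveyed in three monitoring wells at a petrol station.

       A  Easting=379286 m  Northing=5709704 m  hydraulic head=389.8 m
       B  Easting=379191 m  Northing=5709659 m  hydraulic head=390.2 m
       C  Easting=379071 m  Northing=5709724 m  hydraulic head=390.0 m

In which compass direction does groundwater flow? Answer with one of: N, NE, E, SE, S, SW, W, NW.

N

With h = a·x + b·y + c and A as origin, the differences give:
  (-95)·a + (-45)·b = +0.4
  (-215)·a + 20·b = +0.2
Eliminate b (×20 and ×(-45), subtract): -11575·a = 17.00 → a = ∂h/∂x = -0.001469
Back-substitute: b = ∂h/∂y = -0.005788.
Flow = −∇h = (+0.001469 east, +0.005788 north), which points north.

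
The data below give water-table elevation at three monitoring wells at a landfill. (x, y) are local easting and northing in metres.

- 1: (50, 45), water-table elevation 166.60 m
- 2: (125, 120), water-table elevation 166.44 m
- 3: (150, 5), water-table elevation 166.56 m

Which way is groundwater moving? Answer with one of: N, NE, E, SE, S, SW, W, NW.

Differences from 1: to 2 (Δx, Δy, Δh) = (75, 75, -0.16); to 3 = (100, -40, -0.04).
Solve a·Δx + b·Δy = Δh: det = 75·(-40) − 100·75 = -10500.
∂h/∂x = [(-0.16)·(-40) − (-0.04)·75] / -10500 = -0.0008952
∂h/∂y = [75·(-0.04) − 100·(-0.16)] / -10500 = -0.001238
Flow = −∇h = (+0.0008952 east, +0.001238 north), which points northeast.

NE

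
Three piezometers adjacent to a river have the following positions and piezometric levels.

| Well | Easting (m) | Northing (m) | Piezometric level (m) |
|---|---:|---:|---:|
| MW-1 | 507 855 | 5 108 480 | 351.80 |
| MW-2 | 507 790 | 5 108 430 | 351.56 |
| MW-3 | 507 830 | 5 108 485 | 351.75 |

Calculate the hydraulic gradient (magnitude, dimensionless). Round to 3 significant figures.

Taking MW-1 as reference: MW-2−MW-1 = (-65, -50, -0.24); MW-3−MW-1 = (-25, 5, -0.05).
Determinant of the coordinate differences = (-65)·5 − (-25)·(-50) = -1575.
∂h/∂x = [(-0.24)·5 − (-0.05)·(-50)] / -1575 = +0.002349
∂h/∂y = [(-65)·(-0.05) − (-25)·(-0.24)] / -1575 = +0.001746
|∇h| = √(0.002349² + 0.001746²) = 0.002927

0.00293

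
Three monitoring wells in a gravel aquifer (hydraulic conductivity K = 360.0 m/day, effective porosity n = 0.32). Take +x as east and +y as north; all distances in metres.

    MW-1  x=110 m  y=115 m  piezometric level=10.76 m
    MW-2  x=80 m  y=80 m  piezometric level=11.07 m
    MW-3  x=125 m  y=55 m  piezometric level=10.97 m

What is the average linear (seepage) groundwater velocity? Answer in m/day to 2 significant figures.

7.6 m/day

Differences from MW-1: to MW-2 (Δx, Δy, Δh) = (-30, -35, +0.31); to MW-3 = (15, -60, +0.21).
Determinant of the coordinate differences = (-30)·(-60) − 15·(-35) = 2325.
∂h/∂x = [(+0.31)·(-60) − (+0.21)·(-35)] / 2325 = -0.004839
∂h/∂y = [(-30)·(+0.21) − 15·(+0.31)] / 2325 = -0.004710
|∇h| = √(-0.004839² + -0.004710²) = 0.006753
Seepage velocity v = K·i/n = 360.0 × 0.006753 / 0.32 = 7.597 m/day.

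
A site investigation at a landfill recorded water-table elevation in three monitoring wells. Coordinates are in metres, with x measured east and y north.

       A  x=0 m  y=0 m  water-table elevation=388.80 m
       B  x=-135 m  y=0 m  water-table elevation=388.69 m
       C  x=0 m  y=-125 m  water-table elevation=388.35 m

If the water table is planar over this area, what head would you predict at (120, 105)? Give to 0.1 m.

∂h/∂x = (388.69 − 388.80) / (-135 − 0) = +0.0008148
∂h/∂y = (388.35 − 388.80) / (-125 − 0) = +0.003600
h(120, 105) = 388.80 + (+0.0008148)·(120) + (+0.003600)·(105) = 388.80 +0.098 +0.378 = 389.276 m.

389.3 m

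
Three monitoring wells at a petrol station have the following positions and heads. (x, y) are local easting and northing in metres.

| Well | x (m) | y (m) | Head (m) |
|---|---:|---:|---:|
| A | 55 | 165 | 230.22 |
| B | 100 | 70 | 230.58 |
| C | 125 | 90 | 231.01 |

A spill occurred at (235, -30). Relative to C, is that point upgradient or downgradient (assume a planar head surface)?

With h = a·x + b·y + c and A as origin, the differences give:
  45·a + (-95)·b = +0.36
  70·a + (-75)·b = +0.79
Eliminate b (×(-75) and ×(-95), subtract): 3275·a = 48.050 → a = ∂h/∂x = +0.01467
Back-substitute: b = ∂h/∂y = +0.003160.
Head at (235, -30) = 230.22 + (+0.01467)·(180) + (+0.003160)·(-195) = 232.24 m.
That is higher than the 231.01 m at C, so the point is upgradient.

upgradient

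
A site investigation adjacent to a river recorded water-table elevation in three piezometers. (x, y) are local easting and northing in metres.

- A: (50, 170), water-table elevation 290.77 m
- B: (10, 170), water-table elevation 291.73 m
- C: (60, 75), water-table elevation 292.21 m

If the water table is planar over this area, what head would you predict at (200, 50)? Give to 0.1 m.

289.3 m

With h = a·x + b·y + c and A as origin, the differences give:
  (-40)·a + 0·b = +0.96
  10·a + (-95)·b = +1.44
Eliminate b (×(-95) and ×0, subtract): 3800·a = -91.200 → a = ∂h/∂x = -0.02400
Back-substitute: b = ∂h/∂y = -0.01768.
h(200, 50) = 290.77 + (-0.02400)·(150) + (-0.01768)·(-120) = 290.77 -3.600 +2.122 = 289.292 m.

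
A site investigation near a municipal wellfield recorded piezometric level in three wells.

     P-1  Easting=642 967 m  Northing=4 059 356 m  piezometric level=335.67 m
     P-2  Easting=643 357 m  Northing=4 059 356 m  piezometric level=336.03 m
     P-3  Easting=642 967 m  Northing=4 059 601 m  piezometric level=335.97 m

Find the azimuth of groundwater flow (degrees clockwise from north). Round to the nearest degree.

∂h/∂x = (336.03 − 335.67) / (643357 − 642967) = +0.0009231
∂h/∂y = (335.97 − 335.67) / (4059601 − 4059356) = +0.001224
Flow direction (−∇h) has components (-0.0009231 E, -0.001224 N).
Azimuth = atan2(E, N) = atan2(-0.0009231, -0.001224) = 217.0° ≈ 217°.

217°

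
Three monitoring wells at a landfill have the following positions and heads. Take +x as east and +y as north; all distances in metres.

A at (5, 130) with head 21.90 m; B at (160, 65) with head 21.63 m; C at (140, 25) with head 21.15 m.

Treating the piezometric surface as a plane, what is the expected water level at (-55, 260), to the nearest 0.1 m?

Differences from A: to B (Δx, Δy, Δh) = (155, -65, -0.27); to C = (135, -105, -0.75).
Solve a·Δx + b·Δy = Δh: det = 155·(-105) − 135·(-65) = -7500.
∂h/∂x = [(-0.27)·(-105) − (-0.75)·(-65)] / -7500 = +0.002720
∂h/∂y = [155·(-0.75) − 135·(-0.27)] / -7500 = +0.01064
h(-55, 260) = 21.90 + (+0.002720)·(-60) + (+0.01064)·(130) = 21.90 -0.163 +1.383 = 23.120 m.

23.1 m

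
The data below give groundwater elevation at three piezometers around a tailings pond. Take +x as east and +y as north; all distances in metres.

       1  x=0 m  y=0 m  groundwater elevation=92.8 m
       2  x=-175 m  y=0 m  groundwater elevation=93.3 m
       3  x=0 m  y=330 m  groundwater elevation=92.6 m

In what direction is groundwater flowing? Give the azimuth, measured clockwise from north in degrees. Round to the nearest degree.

078°

∂h/∂x = (93.3 − 92.8) / (-175 − 0) = -0.002857
∂h/∂y = (92.6 − 92.8) / (330 − 0) = -0.0006061
Flow direction (−∇h) has components (+0.002857 E, +0.0006061 N).
Azimuth = atan2(E, N) = atan2(+0.002857, +0.0006061) = 78.0° ≈ 078°.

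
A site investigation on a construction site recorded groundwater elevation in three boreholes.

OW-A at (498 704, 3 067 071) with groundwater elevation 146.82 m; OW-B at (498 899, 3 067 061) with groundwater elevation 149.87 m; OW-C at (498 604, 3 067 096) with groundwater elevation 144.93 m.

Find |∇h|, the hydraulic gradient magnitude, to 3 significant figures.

0.0221

Taking OW-A as reference: OW-B−OW-A = (195, -10, +3.05); OW-C−OW-A = (-100, 25, -1.89).
Solve a·Δx + b·Δy = Δh: det = 195·25 − (-100)·(-10) = 3875.
∂h/∂x = [(+3.05)·25 − (-1.89)·(-10)] / 3875 = +0.01480
∂h/∂y = [195·(-1.89) − (-100)·(+3.05)] / 3875 = -0.01640
|∇h| = √(0.01480² + -0.01640²) = 0.02209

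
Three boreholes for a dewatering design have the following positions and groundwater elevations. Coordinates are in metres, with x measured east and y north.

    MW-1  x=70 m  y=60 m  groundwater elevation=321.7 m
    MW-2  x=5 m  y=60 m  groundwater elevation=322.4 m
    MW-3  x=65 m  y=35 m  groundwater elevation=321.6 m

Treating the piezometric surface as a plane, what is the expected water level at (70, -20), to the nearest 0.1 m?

321.2 m

With h = a·x + b·y + c and MW-1 as origin, the differences give:
  (-65)·a + 0·b = +0.7
  (-5)·a + (-25)·b = -0.1
Eliminate b (×(-25) and ×0, subtract): 1625·a = -17.50 → a = ∂h/∂x = -0.01077
Back-substitute: b = ∂h/∂y = +0.006154.
h(70, -20) = 321.7 + (-0.01077)·(0) + (+0.006154)·(-80) = 321.7 -0.000 -0.492 = 321.208 m.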